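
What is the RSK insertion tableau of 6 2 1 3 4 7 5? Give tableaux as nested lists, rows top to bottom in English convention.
Insert 6: appended to row 1. P = [[6]].
Insert 2: 2 bumps 6 from row 1; 6 starts row 2. P = [[2], [6]].
Insert 1: 1 bumps 2 from row 1; 2 bumps 6 from row 2; 6 starts row 3. P = [[1], [2], [6]].
Insert 3: appended to row 1. P = [[1, 3], [2], [6]].
Insert 4: appended to row 1. P = [[1, 3, 4], [2], [6]].
Insert 7: appended to row 1. P = [[1, 3, 4, 7], [2], [6]].
Insert 5: 5 bumps 7 from row 1; 7 appends to row 2. P = [[1, 3, 4, 5], [2, 7], [6]].

So P = [[1, 3, 4, 5], [2, 7], [6]].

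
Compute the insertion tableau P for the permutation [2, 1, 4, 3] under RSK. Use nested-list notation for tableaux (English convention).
P = [[1, 3], [2, 4]]

Insert 2: appended to row 1. P = [[2]].
Insert 1: 1 bumps 2 from row 1; 2 starts row 2. P = [[1], [2]].
Insert 4: appended to row 1. P = [[1, 4], [2]].
Insert 3: 3 bumps 4 from row 1; 4 appends to row 2. P = [[1, 3], [2, 4]].

So P = [[1, 3], [2, 4]].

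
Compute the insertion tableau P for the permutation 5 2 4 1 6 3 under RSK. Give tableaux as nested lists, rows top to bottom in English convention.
P = [[1, 3, 6], [2, 4], [5]]

After inserting 5: P = [[5]].
After inserting 2: P = [[2], [5]].
After inserting 4: P = [[2, 4], [5]].
After inserting 1: P = [[1, 4], [2], [5]].
After inserting 6: P = [[1, 4, 6], [2], [5]].
After inserting 3: P = [[1, 3, 6], [2, 4], [5]].

So P = [[1, 3, 6], [2, 4], [5]].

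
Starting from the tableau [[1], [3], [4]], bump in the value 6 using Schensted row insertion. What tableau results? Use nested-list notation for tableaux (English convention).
6 is larger than every entry of row 1, so it is appended to row 1. The new tableau is [[1, 6], [3], [4]].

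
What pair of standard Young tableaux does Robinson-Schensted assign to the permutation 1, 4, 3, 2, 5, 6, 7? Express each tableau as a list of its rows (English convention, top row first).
Insert each entry of the permutation into P by Schensted row insertion, recording in Q the position of each new cell.

After inserting 1: P = [[1]].
After inserting 4: P = [[1, 4]].
After inserting 3: P = [[1, 3], [4]].
After inserting 2: P = [[1, 2], [3], [4]].
After inserting 5: P = [[1, 2, 5], [3], [4]].
After inserting 6: P = [[1, 2, 5, 6], [3], [4]].
After inserting 7: P = [[1, 2, 5, 6, 7], [3], [4]].

So P = [[1, 2, 5, 6, 7], [3], [4]], Q = [[1, 2, 5, 6, 7], [3], [4]].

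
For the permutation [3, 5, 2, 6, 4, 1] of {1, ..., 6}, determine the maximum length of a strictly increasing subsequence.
3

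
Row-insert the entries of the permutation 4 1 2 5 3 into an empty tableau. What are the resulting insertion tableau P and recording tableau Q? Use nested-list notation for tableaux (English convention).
Insert each entry of the permutation into P by Schensted row insertion, recording in Q the position of each new cell.

Insert 4: appended to row 1. P = [[4]].
Insert 1: 1 bumps 4 from row 1; 4 starts row 2. P = [[1], [4]].
Insert 2: appended to row 1. P = [[1, 2], [4]].
Insert 5: appended to row 1. P = [[1, 2, 5], [4]].
Insert 3: 3 bumps 5 from row 1; 5 appends to row 2. P = [[1, 2, 3], [4, 5]].

So P = [[1, 2, 3], [4, 5]], Q = [[1, 3, 4], [2, 5]].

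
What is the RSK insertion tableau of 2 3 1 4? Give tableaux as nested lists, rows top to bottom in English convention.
After inserting 2: P = [[2]].
After inserting 3: P = [[2, 3]].
After inserting 1: P = [[1, 3], [2]].
After inserting 4: P = [[1, 3, 4], [2]].

So P = [[1, 3, 4], [2]].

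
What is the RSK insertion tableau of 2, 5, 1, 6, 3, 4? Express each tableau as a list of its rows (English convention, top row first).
P = [[1, 3, 4], [2, 5, 6]]

Insert 2: appended to row 1. P = [[2]].
Insert 5: appended to row 1. P = [[2, 5]].
Insert 1: 1 bumps 2 from row 1; 2 starts row 2. P = [[1, 5], [2]].
Insert 6: appended to row 1. P = [[1, 5, 6], [2]].
Insert 3: 3 bumps 5 from row 1; 5 appends to row 2. P = [[1, 3, 6], [2, 5]].
Insert 4: 4 bumps 6 from row 1; 6 appends to row 2. P = [[1, 3, 4], [2, 5, 6]].

So P = [[1, 3, 4], [2, 5, 6]].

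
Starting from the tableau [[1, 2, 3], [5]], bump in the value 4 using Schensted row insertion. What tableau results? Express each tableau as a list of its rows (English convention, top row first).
[[1, 2, 3, 4], [5]]

4 is larger than every entry of row 1, so it is appended to row 1. The new tableau is [[1, 2, 3, 4], [5]].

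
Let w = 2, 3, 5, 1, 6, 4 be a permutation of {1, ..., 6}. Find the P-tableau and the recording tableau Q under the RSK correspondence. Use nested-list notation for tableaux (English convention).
Insert each entry of the permutation into P by Schensted row insertion, recording in Q the position of each new cell.

Insert 2: appended to row 1. P = [[2]], Q = [[1]].
Insert 3: appended to row 1. P = [[2, 3]], Q = [[1, 2]].
Insert 5: appended to row 1. P = [[2, 3, 5]], Q = [[1, 2, 3]].
Insert 1: 1 bumps 2 from row 1; 2 starts row 2. P = [[1, 3, 5], [2]], Q = [[1, 2, 3], [4]].
Insert 6: appended to row 1. P = [[1, 3, 5, 6], [2]], Q = [[1, 2, 3, 5], [4]].
Insert 4: 4 bumps 5 from row 1; 5 appends to row 2. P = [[1, 3, 4, 6], [2, 5]], Q = [[1, 2, 3, 5], [4, 6]].

So P = [[1, 3, 4, 6], [2, 5]], Q = [[1, 2, 3, 5], [4, 6]].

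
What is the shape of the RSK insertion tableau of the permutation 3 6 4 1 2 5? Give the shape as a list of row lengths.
Row-insert each entry into an empty tableau.

After inserting 3: P = [[3]].
After inserting 6: P = [[3, 6]].
After inserting 4: P = [[3, 4], [6]].
After inserting 1: P = [[1, 4], [3], [6]].
After inserting 2: P = [[1, 2], [3, 4], [6]].
After inserting 5: P = [[1, 2, 5], [3, 4], [6]].

The final insertion tableau P = [[1, 2, 5], [3, 4], [6]] has shape [3, 2, 1].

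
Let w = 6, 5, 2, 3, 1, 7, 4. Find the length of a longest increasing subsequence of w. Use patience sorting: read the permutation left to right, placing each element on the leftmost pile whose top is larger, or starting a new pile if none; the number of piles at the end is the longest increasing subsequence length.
6: new pile. tops = [6]
5: onto pile 1 (replacing 6). tops = [5]
2: onto pile 1 (replacing 5). tops = [2]
3: new pile. tops = [2, 3]
1: onto pile 1 (replacing 2). tops = [1, 3]
7: new pile. tops = [1, 3, 7]
4: onto pile 3 (replacing 7). tops = [1, 3, 4]

3 piles, so the longest increasing subsequence has length 3.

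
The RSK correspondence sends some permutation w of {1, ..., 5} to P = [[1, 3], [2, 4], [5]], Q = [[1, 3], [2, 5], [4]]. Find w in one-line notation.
Reverse the RSK construction: for i from n down to 1, find the cell of Q containing i, remove the entry at that cell from P, and reverse-bump it up through P; the value ejected from row 1 is w(i).

Step i=5: Q has 5 at row 2, column 2; remove 4 from row 2 of P and reverse-bump: 4 enters row 1 and ejects 3. So w(5) = 3. P is now [[1, 4], [2], [5]].
Step i=4: Q has 4 at row 3, column 1; remove 5 from row 3 of P and reverse-bump: 5 enters row 2 and ejects 2; 2 enters row 1 and ejects 1. So w(4) = 1. P is now [[2, 4], [5]].
Step i=3: Q has 3 at row 1, column 2; remove that cell from P, ejecting 4. So w(3) = 4. P is now [[2], [5]].
Step i=2: Q has 2 at row 2, column 1; remove 5 from row 2 of P and reverse-bump: 5 enters row 1 and ejects 2. So w(2) = 2. P is now [[5]].
Step i=1: Q has 1 at row 1, column 1; remove that cell from P, ejecting 5. So w(1) = 5. P is now [].

So w = 5 2 4 1 3.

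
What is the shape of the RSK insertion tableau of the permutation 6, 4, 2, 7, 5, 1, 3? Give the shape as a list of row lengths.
Row-insert each entry into an empty tableau.

After inserting 6: P = [[6]].
After inserting 4: P = [[4], [6]].
After inserting 2: P = [[2], [4], [6]].
After inserting 7: P = [[2, 7], [4], [6]].
After inserting 5: P = [[2, 5], [4, 7], [6]].
After inserting 1: P = [[1, 5], [2, 7], [4], [6]].
After inserting 3: P = [[1, 3], [2, 5], [4, 7], [6]].

The final insertion tableau P = [[1, 3], [2, 5], [4, 7], [6]] has shape [2, 2, 2, 1].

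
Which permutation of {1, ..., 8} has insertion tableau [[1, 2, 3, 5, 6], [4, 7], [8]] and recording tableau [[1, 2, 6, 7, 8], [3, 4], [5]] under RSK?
4 8 1 7 2 3 5 6

Reverse RSK: for i = n, n-1, ..., 1, locate i in Q, remove the corresponding corner cell from P, and reverse-bump its entry up through P; the value ejected from row 1 is w(i).

So w = 4 8 1 7 2 3 5 6.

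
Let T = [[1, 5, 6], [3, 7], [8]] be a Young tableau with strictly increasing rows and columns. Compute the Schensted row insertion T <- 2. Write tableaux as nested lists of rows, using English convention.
In row 1, 2 replaces 5 (the leftmost entry greater than 2); 5 is bumped to row 2. In row 2, 5 replaces 7 (the leftmost entry greater than 5); 7 is bumped to row 3. In row 3, 7 replaces 8 (the leftmost entry greater than 7); 8 is bumped to row 4. 8 starts a new row 4. The new tableau is [[1, 2, 6], [3, 5], [7], [8]].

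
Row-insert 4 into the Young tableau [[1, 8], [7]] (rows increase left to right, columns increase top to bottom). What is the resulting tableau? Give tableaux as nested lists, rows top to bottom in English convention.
[[1, 4], [7, 8]]

In row 1, 4 replaces 8 (the leftmost entry greater than 4); 8 is bumped to row 2. 8 is appended to row 2. The new tableau is [[1, 4], [7, 8]].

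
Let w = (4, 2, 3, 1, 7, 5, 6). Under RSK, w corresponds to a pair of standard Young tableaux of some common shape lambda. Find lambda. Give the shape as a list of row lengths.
[4, 2, 1]

Row-insert each entry into an empty tableau.

After inserting 4: P = [[4]].
After inserting 2: P = [[2], [4]].
After inserting 3: P = [[2, 3], [4]].
After inserting 1: P = [[1, 3], [2], [4]].
After inserting 7: P = [[1, 3, 7], [2], [4]].
After inserting 5: P = [[1, 3, 5], [2, 7], [4]].
After inserting 6: P = [[1, 3, 5, 6], [2, 7], [4]].

The final insertion tableau P = [[1, 3, 5, 6], [2, 7], [4]] has shape [4, 2, 1].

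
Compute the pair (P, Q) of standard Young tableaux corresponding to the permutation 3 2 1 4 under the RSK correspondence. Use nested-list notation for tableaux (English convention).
P = [[1, 4], [2], [3]], Q = [[1, 4], [2], [3]]

Insert each entry of the permutation into P by Schensted row insertion, recording in Q the position of each new cell.

Insert 3: appended to row 1. P = [[3]].
Insert 2: 2 bumps 3 from row 1; 3 starts row 2. P = [[2], [3]].
Insert 1: 1 bumps 2 from row 1; 2 bumps 3 from row 2; 3 starts row 3. P = [[1], [2], [3]].
Insert 4: appended to row 1. P = [[1, 4], [2], [3]].

So P = [[1, 4], [2], [3]], Q = [[1, 4], [2], [3]].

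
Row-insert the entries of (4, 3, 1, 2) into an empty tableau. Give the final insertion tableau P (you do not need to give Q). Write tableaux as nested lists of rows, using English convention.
P = [[1, 2], [3], [4]]

Insert 4: appended to row 1. P = [[4]].
Insert 3: 3 bumps 4 from row 1; 4 starts row 2. P = [[3], [4]].
Insert 1: 1 bumps 3 from row 1; 3 bumps 4 from row 2; 4 starts row 3. P = [[1], [3], [4]].
Insert 2: appended to row 1. P = [[1, 2], [3], [4]].

So P = [[1, 2], [3], [4]].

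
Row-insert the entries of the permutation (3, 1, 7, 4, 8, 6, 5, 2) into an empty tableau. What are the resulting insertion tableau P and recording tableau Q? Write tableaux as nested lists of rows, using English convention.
Insert each entry of the permutation into P by Schensted row insertion, recording in Q the position of each new cell.

Insert 3: appended to row 1. P = [[3]].
Insert 1: 1 bumps 3 from row 1; 3 starts row 2. P = [[1], [3]].
Insert 7: appended to row 1. P = [[1, 7], [3]].
Insert 4: 4 bumps 7 from row 1; 7 appends to row 2. P = [[1, 4], [3, 7]].
Insert 8: appended to row 1. P = [[1, 4, 8], [3, 7]].
Insert 6: 6 bumps 8 from row 1; 8 appends to row 2. P = [[1, 4, 6], [3, 7, 8]].
Insert 5: 5 bumps 6 from row 1; 6 bumps 7 from row 2; 7 starts row 3. P = [[1, 4, 5], [3, 6, 8], [7]].
Insert 2: 2 bumps 4 from row 1; 4 bumps 6 from row 2; 6 bumps 7 from row 3; 7 starts row 4. P = [[1, 2, 5], [3, 4, 8], [6], [7]].

So P = [[1, 2, 5], [3, 4, 8], [6], [7]], Q = [[1, 3, 5], [2, 4, 6], [7], [8]].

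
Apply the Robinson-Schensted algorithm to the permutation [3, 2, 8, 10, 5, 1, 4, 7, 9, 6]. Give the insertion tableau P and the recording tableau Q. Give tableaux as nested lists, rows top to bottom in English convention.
P = [[1, 4, 6, 9], [2, 5, 7], [3, 8, 10]], Q = [[1, 3, 4, 9], [2, 5, 8], [6, 7, 10]]

Insert each entry of the permutation into P by Schensted row insertion, recording in Q the position of each new cell.

Insert 3: appended to row 1. P = [[3]].
Insert 2: 2 bumps 3 from row 1; 3 starts row 2. P = [[2], [3]].
Insert 8: appended to row 1. P = [[2, 8], [3]].
Insert 10: appended to row 1. P = [[2, 8, 10], [3]].
Insert 5: 5 bumps 8 from row 1; 8 appends to row 2. P = [[2, 5, 10], [3, 8]].
Insert 1: 1 bumps 2 from row 1; 2 bumps 3 from row 2; 3 starts row 3. P = [[1, 5, 10], [2, 8], [3]].
Insert 4: 4 bumps 5 from row 1; 5 bumps 8 from row 2; 8 appends to row 3. P = [[1, 4, 10], [2, 5], [3, 8]].
Insert 7: 7 bumps 10 from row 1; 10 appends to row 2. P = [[1, 4, 7], [2, 5, 10], [3, 8]].
Insert 9: appended to row 1. P = [[1, 4, 7, 9], [2, 5, 10], [3, 8]].
Insert 6: 6 bumps 7 from row 1; 7 bumps 10 from row 2; 10 appends to row 3. P = [[1, 4, 6, 9], [2, 5, 7], [3, 8, 10]].

So P = [[1, 4, 6, 9], [2, 5, 7], [3, 8, 10]], Q = [[1, 3, 4, 9], [2, 5, 8], [6, 7, 10]].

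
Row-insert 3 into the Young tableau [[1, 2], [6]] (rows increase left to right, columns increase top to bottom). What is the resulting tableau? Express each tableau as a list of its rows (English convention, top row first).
3 is larger than every entry of row 1, so it is appended to row 1. The new tableau is [[1, 2, 3], [6]].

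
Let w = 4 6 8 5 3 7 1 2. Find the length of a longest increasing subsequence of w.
3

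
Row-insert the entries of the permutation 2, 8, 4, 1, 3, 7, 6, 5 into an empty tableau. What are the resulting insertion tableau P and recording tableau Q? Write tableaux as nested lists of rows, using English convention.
P = [[1, 3, 5], [2, 4, 6], [7], [8]], Q = [[1, 2, 6], [3, 5, 7], [4], [8]]

Insert each entry of the permutation into P by Schensted row insertion, recording in Q the position of each new cell.

Insert 2: appended to row 1. P = [[2]].
Insert 8: appended to row 1. P = [[2, 8]].
Insert 4: 4 bumps 8 from row 1; 8 starts row 2. P = [[2, 4], [8]].
Insert 1: 1 bumps 2 from row 1; 2 bumps 8 from row 2; 8 starts row 3. P = [[1, 4], [2], [8]].
Insert 3: 3 bumps 4 from row 1; 4 appends to row 2. P = [[1, 3], [2, 4], [8]].
Insert 7: appended to row 1. P = [[1, 3, 7], [2, 4], [8]].
Insert 6: 6 bumps 7 from row 1; 7 appends to row 2. P = [[1, 3, 6], [2, 4, 7], [8]].
Insert 5: 5 bumps 6 from row 1; 6 bumps 7 from row 2; 7 bumps 8 from row 3; 8 starts row 4. P = [[1, 3, 5], [2, 4, 6], [7], [8]].

So P = [[1, 3, 5], [2, 4, 6], [7], [8]], Q = [[1, 2, 6], [3, 5, 7], [4], [8]].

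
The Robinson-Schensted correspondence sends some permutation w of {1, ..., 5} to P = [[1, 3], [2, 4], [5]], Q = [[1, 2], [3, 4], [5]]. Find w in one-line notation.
Reverse RSK: for i = n, n-1, ..., 1, locate i in Q, remove the corresponding corner cell from P, and reverse-bump its entry up through P; the value ejected from row 1 is w(i).

So w = 2 5 1 4 3.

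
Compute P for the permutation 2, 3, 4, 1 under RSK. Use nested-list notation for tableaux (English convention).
P = [[1, 3, 4], [2]]

Insert 2: appended to row 1. P = [[2]].
Insert 3: appended to row 1. P = [[2, 3]].
Insert 4: appended to row 1. P = [[2, 3, 4]].
Insert 1: 1 bumps 2 from row 1; 2 starts row 2. P = [[1, 3, 4], [2]].

So P = [[1, 3, 4], [2]].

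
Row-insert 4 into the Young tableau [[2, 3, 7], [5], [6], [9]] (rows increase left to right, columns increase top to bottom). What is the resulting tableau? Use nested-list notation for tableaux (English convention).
In row 1, 4 replaces 7 (the leftmost entry greater than 4); 7 is bumped to row 2. 7 is appended to row 2. The new tableau is [[2, 3, 4], [5, 7], [6], [9]].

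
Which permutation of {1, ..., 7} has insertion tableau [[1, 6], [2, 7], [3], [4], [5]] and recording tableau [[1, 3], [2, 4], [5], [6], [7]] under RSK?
5 4 7 6 3 2 1

Reverse the RSK construction: for i from n down to 1, find the cell of Q containing i, remove the entry at that cell from P, and reverse-bump it up through P; the value ejected from row 1 is w(i).

Step i=7: Q has 7 at row 5, column 1; remove 5 from row 5 of P and reverse-bump: 5 enters row 4 and ejects 4; 4 enters row 3 and ejects 3; 3 enters row 2 and ejects 2; 2 enters row 1 and ejects 1. So w(7) = 1. P is now [[2, 6], [3, 7], [4], [5]].
Step i=6: Q has 6 at row 4, column 1; remove 5 from row 4 of P and reverse-bump: 5 enters row 3 and ejects 4; 4 enters row 2 and ejects 3; 3 enters row 1 and ejects 2. So w(6) = 2. P is now [[3, 6], [4, 7], [5]].
Step i=5: Q has 5 at row 3, column 1; remove 5 from row 3 of P and reverse-bump: 5 enters row 2 and ejects 4; 4 enters row 1 and ejects 3. So w(5) = 3. P is now [[4, 6], [5, 7]].
Step i=4: Q has 4 at row 2, column 2; remove 7 from row 2 of P and reverse-bump: 7 enters row 1 and ejects 6. So w(4) = 6. P is now [[4, 7], [5]].
Step i=3: Q has 3 at row 1, column 2; remove that cell from P, ejecting 7. So w(3) = 7. P is now [[4], [5]].
Step i=2: Q has 2 at row 2, column 1; remove 5 from row 2 of P and reverse-bump: 5 enters row 1 and ejects 4. So w(2) = 4. P is now [[5]].
Step i=1: Q has 1 at row 1, column 1; remove that cell from P, ejecting 5. So w(1) = 5. P is now [].

So w = 5 4 7 6 3 2 1.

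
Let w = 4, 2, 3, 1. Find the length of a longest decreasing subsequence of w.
3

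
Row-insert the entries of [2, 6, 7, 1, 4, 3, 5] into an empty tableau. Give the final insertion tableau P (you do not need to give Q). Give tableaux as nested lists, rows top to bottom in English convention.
P = [[1, 3, 5], [2, 4, 7], [6]]

After inserting 2: P = [[2]].
After inserting 6: P = [[2, 6]].
After inserting 7: P = [[2, 6, 7]].
After inserting 1: P = [[1, 6, 7], [2]].
After inserting 4: P = [[1, 4, 7], [2, 6]].
After inserting 3: P = [[1, 3, 7], [2, 4], [6]].
After inserting 5: P = [[1, 3, 5], [2, 4, 7], [6]].

So P = [[1, 3, 5], [2, 4, 7], [6]].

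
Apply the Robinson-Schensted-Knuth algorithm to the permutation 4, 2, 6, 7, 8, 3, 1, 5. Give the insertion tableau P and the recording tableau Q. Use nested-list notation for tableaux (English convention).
P = [[1, 3, 5, 8], [2, 6, 7], [4]], Q = [[1, 3, 4, 5], [2, 6, 8], [7]]

Insert each entry of the permutation into P by Schensted row insertion, recording in Q the position of each new cell.

Insert 4: appended to row 1. P = [[4]].
Insert 2: 2 bumps 4 from row 1; 4 starts row 2. P = [[2], [4]].
Insert 6: appended to row 1. P = [[2, 6], [4]].
Insert 7: appended to row 1. P = [[2, 6, 7], [4]].
Insert 8: appended to row 1. P = [[2, 6, 7, 8], [4]].
Insert 3: 3 bumps 6 from row 1; 6 appends to row 2. P = [[2, 3, 7, 8], [4, 6]].
Insert 1: 1 bumps 2 from row 1; 2 bumps 4 from row 2; 4 starts row 3. P = [[1, 3, 7, 8], [2, 6], [4]].
Insert 5: 5 bumps 7 from row 1; 7 appends to row 2. P = [[1, 3, 5, 8], [2, 6, 7], [4]].

So P = [[1, 3, 5, 8], [2, 6, 7], [4]], Q = [[1, 3, 4, 5], [2, 6, 8], [7]].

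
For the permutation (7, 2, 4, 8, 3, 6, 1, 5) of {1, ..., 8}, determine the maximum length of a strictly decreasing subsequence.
4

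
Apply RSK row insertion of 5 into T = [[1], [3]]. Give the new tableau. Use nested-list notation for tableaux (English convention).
5 is larger than every entry of row 1, so it is appended to row 1. The new tableau is [[1, 5], [3]].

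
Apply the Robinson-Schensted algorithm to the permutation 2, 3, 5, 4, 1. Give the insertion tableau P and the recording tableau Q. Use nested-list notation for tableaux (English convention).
Insert each entry of the permutation into P by Schensted row insertion, recording in Q the position of each new cell.

Insert 2: appended to row 1. P = [[2]], Q = [[1]].
Insert 3: appended to row 1. P = [[2, 3]], Q = [[1, 2]].
Insert 5: appended to row 1. P = [[2, 3, 5]], Q = [[1, 2, 3]].
Insert 4: 4 bumps 5 from row 1; 5 starts row 2. P = [[2, 3, 4], [5]], Q = [[1, 2, 3], [4]].
Insert 1: 1 bumps 2 from row 1; 2 bumps 5 from row 2; 5 starts row 3. P = [[1, 3, 4], [2], [5]], Q = [[1, 2, 3], [4], [5]].

So P = [[1, 3, 4], [2], [5]], Q = [[1, 2, 3], [4], [5]].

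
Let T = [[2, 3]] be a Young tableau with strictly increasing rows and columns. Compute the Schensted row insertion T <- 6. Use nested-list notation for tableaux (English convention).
[[2, 3, 6]]

6 is larger than every entry of row 1, so it is appended to row 1. The new tableau is [[2, 3, 6]].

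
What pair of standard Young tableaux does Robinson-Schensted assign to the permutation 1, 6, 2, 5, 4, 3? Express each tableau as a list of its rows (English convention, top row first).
P = [[1, 2, 3], [4], [5], [6]], Q = [[1, 2, 4], [3], [5], [6]]

Insert each entry of the permutation into P by Schensted row insertion, recording in Q the position of each new cell.

Insert 1: appended to row 1. P = [[1]].
Insert 6: appended to row 1. P = [[1, 6]].
Insert 2: 2 bumps 6 from row 1; 6 starts row 2. P = [[1, 2], [6]].
Insert 5: appended to row 1. P = [[1, 2, 5], [6]].
Insert 4: 4 bumps 5 from row 1; 5 bumps 6 from row 2; 6 starts row 3. P = [[1, 2, 4], [5], [6]].
Insert 3: 3 bumps 4 from row 1; 4 bumps 5 from row 2; 5 bumps 6 from row 3; 6 starts row 4. P = [[1, 2, 3], [4], [5], [6]].

So P = [[1, 2, 3], [4], [5], [6]], Q = [[1, 2, 4], [3], [5], [6]].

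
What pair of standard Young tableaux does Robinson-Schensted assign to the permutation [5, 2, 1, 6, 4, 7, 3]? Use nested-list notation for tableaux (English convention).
Insert each entry of the permutation into P by Schensted row insertion, recording in Q the position of each new cell.

After inserting 5: P = [[5]].
After inserting 2: P = [[2], [5]].
After inserting 1: P = [[1], [2], [5]].
After inserting 6: P = [[1, 6], [2], [5]].
After inserting 4: P = [[1, 4], [2, 6], [5]].
After inserting 7: P = [[1, 4, 7], [2, 6], [5]].
After inserting 3: P = [[1, 3, 7], [2, 4], [5, 6]].

So P = [[1, 3, 7], [2, 4], [5, 6]], Q = [[1, 4, 6], [2, 5], [3, 7]].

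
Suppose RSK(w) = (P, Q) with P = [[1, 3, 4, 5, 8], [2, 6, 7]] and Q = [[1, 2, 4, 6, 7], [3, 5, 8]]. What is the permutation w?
Reverse the RSK construction: for i from n down to 1, find the cell of Q containing i, remove the entry at that cell from P, and reverse-bump it up through P; the value ejected from row 1 is w(i).

Step i=8: Q has 8 at row 2, column 3; remove 7 from row 2 of P and reverse-bump: 7 enters row 1 and ejects 5. So w(8) = 5. P is now [[1, 3, 4, 7, 8], [2, 6]].
Step i=7: Q has 7 at row 1, column 5; remove that cell from P, ejecting 8. So w(7) = 8. P is now [[1, 3, 4, 7], [2, 6]].
Step i=6: Q has 6 at row 1, column 4; remove that cell from P, ejecting 7. So w(6) = 7. P is now [[1, 3, 4], [2, 6]].
Step i=5: Q has 5 at row 2, column 2; remove 6 from row 2 of P and reverse-bump: 6 enters row 1 and ejects 4. So w(5) = 4. P is now [[1, 3, 6], [2]].
Step i=4: Q has 4 at row 1, column 3; remove that cell from P, ejecting 6. So w(4) = 6. P is now [[1, 3], [2]].
Step i=3: Q has 3 at row 2, column 1; remove 2 from row 2 of P and reverse-bump: 2 enters row 1 and ejects 1. So w(3) = 1. P is now [[2, 3]].
Step i=2: Q has 2 at row 1, column 2; remove that cell from P, ejecting 3. So w(2) = 3. P is now [[2]].
Step i=1: Q has 1 at row 1, column 1; remove that cell from P, ejecting 2. So w(1) = 2. P is now [].

So w = 2 3 1 6 4 7 8 5.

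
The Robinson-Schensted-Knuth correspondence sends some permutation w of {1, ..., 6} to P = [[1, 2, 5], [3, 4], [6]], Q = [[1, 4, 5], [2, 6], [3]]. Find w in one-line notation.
Reverse the RSK construction: for i from n down to 1, find the cell of Q containing i, remove the entry at that cell from P, and reverse-bump it up through P; the value ejected from row 1 is w(i).

Step i=6: Q has 6 at row 2, column 2; remove 4 from row 2 of P and reverse-bump: 4 enters row 1 and ejects 2. So w(6) = 2. P is now [[1, 4, 5], [3], [6]].
Step i=5: Q has 5 at row 1, column 3; remove that cell from P, ejecting 5. So w(5) = 5. P is now [[1, 4], [3], [6]].
Step i=4: Q has 4 at row 1, column 2; remove that cell from P, ejecting 4. So w(4) = 4. P is now [[1], [3], [6]].
Step i=3: Q has 3 at row 3, column 1; remove 6 from row 3 of P and reverse-bump: 6 enters row 2 and ejects 3; 3 enters row 1 and ejects 1. So w(3) = 1. P is now [[3], [6]].
Step i=2: Q has 2 at row 2, column 1; remove 6 from row 2 of P and reverse-bump: 6 enters row 1 and ejects 3. So w(2) = 3. P is now [[6]].
Step i=1: Q has 1 at row 1, column 1; remove that cell from P, ejecting 6. So w(1) = 6. P is now [].

So w = 6 3 1 4 5 2.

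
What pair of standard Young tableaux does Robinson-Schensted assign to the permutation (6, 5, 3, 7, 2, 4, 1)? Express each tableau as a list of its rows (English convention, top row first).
Insert each entry of the permutation into P by Schensted row insertion, recording in Q the position of each new cell.

Insert 6: appended to row 1. P = [[6]].
Insert 5: 5 bumps 6 from row 1; 6 starts row 2. P = [[5], [6]].
Insert 3: 3 bumps 5 from row 1; 5 bumps 6 from row 2; 6 starts row 3. P = [[3], [5], [6]].
Insert 7: appended to row 1. P = [[3, 7], [5], [6]].
Insert 2: 2 bumps 3 from row 1; 3 bumps 5 from row 2; 5 bumps 6 from row 3; 6 starts row 4. P = [[2, 7], [3], [5], [6]].
Insert 4: 4 bumps 7 from row 1; 7 appends to row 2. P = [[2, 4], [3, 7], [5], [6]].
Insert 1: 1 bumps 2 from row 1; 2 bumps 3 from row 2; 3 bumps 5 from row 3; 5 bumps 6 from row 4; 6 starts row 5. P = [[1, 4], [2, 7], [3], [5], [6]].

So P = [[1, 4], [2, 7], [3], [5], [6]], Q = [[1, 4], [2, 6], [3], [5], [7]].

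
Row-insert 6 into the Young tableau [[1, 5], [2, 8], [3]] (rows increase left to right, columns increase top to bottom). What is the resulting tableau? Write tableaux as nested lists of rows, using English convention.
[[1, 5, 6], [2, 8], [3]]

6 is larger than every entry of row 1, so it is appended to row 1. The new tableau is [[1, 5, 6], [2, 8], [3]].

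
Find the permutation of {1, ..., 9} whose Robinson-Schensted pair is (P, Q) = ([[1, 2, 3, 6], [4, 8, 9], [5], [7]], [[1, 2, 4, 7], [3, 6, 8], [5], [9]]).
1 7 5 8 2 4 9 6 3

Reverse the RSK construction: for i from n down to 1, find the cell of Q containing i, remove the entry at that cell from P, and reverse-bump it up through P; the value ejected from row 1 is w(i).

Step i=9: Q has 9 at row 4, column 1; remove 7 from row 4 of P and reverse-bump: 7 enters row 3 and ejects 5; 5 enters row 2 and ejects 4; 4 enters row 1 and ejects 3. So w(9) = 3. P is now [[1, 2, 4, 6], [5, 8, 9], [7]].
Step i=8: Q has 8 at row 2, column 3; remove 9 from row 2 of P and reverse-bump: 9 enters row 1 and ejects 6. So w(8) = 6. P is now [[1, 2, 4, 9], [5, 8], [7]].
Step i=7: Q has 7 at row 1, column 4; remove that cell from P, ejecting 9. So w(7) = 9. P is now [[1, 2, 4], [5, 8], [7]].
Step i=6: Q has 6 at row 2, column 2; remove 8 from row 2 of P and reverse-bump: 8 enters row 1 and ejects 4. So w(6) = 4. P is now [[1, 2, 8], [5], [7]].
Step i=5: Q has 5 at row 3, column 1; remove 7 from row 3 of P and reverse-bump: 7 enters row 2 and ejects 5; 5 enters row 1 and ejects 2. So w(5) = 2. P is now [[1, 5, 8], [7]].
Step i=4: Q has 4 at row 1, column 3; remove that cell from P, ejecting 8. So w(4) = 8. P is now [[1, 5], [7]].
Step i=3: Q has 3 at row 2, column 1; remove 7 from row 2 of P and reverse-bump: 7 enters row 1 and ejects 5. So w(3) = 5. P is now [[1, 7]].
Step i=2: Q has 2 at row 1, column 2; remove that cell from P, ejecting 7. So w(2) = 7. P is now [[1]].
Step i=1: Q has 1 at row 1, column 1; remove that cell from P, ejecting 1. So w(1) = 1. P is now [].

So w = 1 7 5 8 2 4 9 6 3.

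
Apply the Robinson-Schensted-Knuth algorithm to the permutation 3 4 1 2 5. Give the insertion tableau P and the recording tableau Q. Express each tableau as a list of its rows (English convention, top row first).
P = [[1, 2, 5], [3, 4]], Q = [[1, 2, 5], [3, 4]]

Insert each entry of the permutation into P by Schensted row insertion, recording in Q the position of each new cell.

Insert 3: appended to row 1. P = [[3]].
Insert 4: appended to row 1. P = [[3, 4]].
Insert 1: 1 bumps 3 from row 1; 3 starts row 2. P = [[1, 4], [3]].
Insert 2: 2 bumps 4 from row 1; 4 appends to row 2. P = [[1, 2], [3, 4]].
Insert 5: appended to row 1. P = [[1, 2, 5], [3, 4]].

So P = [[1, 2, 5], [3, 4]], Q = [[1, 2, 5], [3, 4]].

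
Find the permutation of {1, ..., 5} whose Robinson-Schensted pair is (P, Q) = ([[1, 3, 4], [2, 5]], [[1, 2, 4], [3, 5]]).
2 3 1 5 4

Reverse the RSK construction: for i from n down to 1, find the cell of Q containing i, remove the entry at that cell from P, and reverse-bump it up through P; the value ejected from row 1 is w(i).

Step i=5: Q has 5 at row 2, column 2; remove 5 from row 2 of P and reverse-bump: 5 enters row 1 and ejects 4. So w(5) = 4. P is now [[1, 3, 5], [2]].
Step i=4: Q has 4 at row 1, column 3; remove that cell from P, ejecting 5. So w(4) = 5. P is now [[1, 3], [2]].
Step i=3: Q has 3 at row 2, column 1; remove 2 from row 2 of P and reverse-bump: 2 enters row 1 and ejects 1. So w(3) = 1. P is now [[2, 3]].
Step i=2: Q has 2 at row 1, column 2; remove that cell from P, ejecting 3. So w(2) = 3. P is now [[2]].
Step i=1: Q has 1 at row 1, column 1; remove that cell from P, ejecting 2. So w(1) = 2. P is now [].

So w = 2 3 1 5 4.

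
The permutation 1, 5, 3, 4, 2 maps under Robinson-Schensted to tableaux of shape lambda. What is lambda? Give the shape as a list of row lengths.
Row-insert each entry into an empty tableau.

After inserting 1: P = [[1]].
After inserting 5: P = [[1, 5]].
After inserting 3: P = [[1, 3], [5]].
After inserting 4: P = [[1, 3, 4], [5]].
After inserting 2: P = [[1, 2, 4], [3], [5]].

The final insertion tableau P = [[1, 2, 4], [3], [5]] has shape [3, 1, 1].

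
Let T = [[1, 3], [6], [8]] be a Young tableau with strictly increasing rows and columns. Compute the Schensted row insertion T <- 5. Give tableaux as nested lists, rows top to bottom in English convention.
[[1, 3, 5], [6], [8]]

5 is larger than every entry of row 1, so it is appended to row 1. The new tableau is [[1, 3, 5], [6], [8]].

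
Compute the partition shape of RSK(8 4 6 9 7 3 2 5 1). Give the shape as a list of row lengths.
Row-insert each entry into an empty tableau.

After inserting 8: P = [[8]].
After inserting 4: P = [[4], [8]].
After inserting 6: P = [[4, 6], [8]].
After inserting 9: P = [[4, 6, 9], [8]].
After inserting 7: P = [[4, 6, 7], [8, 9]].
After inserting 3: P = [[3, 6, 7], [4, 9], [8]].
After inserting 2: P = [[2, 6, 7], [3, 9], [4], [8]].
After inserting 5: P = [[2, 5, 7], [3, 6], [4, 9], [8]].
After inserting 1: P = [[1, 5, 7], [2, 6], [3, 9], [4], [8]].

The final insertion tableau P = [[1, 5, 7], [2, 6], [3, 9], [4], [8]] has shape [3, 2, 2, 1, 1].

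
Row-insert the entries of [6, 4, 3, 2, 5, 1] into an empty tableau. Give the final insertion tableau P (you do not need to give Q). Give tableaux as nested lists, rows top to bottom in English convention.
P = [[1, 5], [2], [3], [4], [6]]

Insert 6: appended to row 1. P = [[6]].
Insert 4: 4 bumps 6 from row 1; 6 starts row 2. P = [[4], [6]].
Insert 3: 3 bumps 4 from row 1; 4 bumps 6 from row 2; 6 starts row 3. P = [[3], [4], [6]].
Insert 2: 2 bumps 3 from row 1; 3 bumps 4 from row 2; 4 bumps 6 from row 3; 6 starts row 4. P = [[2], [3], [4], [6]].
Insert 5: appended to row 1. P = [[2, 5], [3], [4], [6]].
Insert 1: 1 bumps 2 from row 1; 2 bumps 3 from row 2; 3 bumps 4 from row 3; 4 bumps 6 from row 4; 6 starts row 5. P = [[1, 5], [2], [3], [4], [6]].

So P = [[1, 5], [2], [3], [4], [6]].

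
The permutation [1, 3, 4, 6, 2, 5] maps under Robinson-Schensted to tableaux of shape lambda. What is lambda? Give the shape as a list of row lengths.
Row-insert each entry into an empty tableau.

After inserting 1: P = [[1]].
After inserting 3: P = [[1, 3]].
After inserting 4: P = [[1, 3, 4]].
After inserting 6: P = [[1, 3, 4, 6]].
After inserting 2: P = [[1, 2, 4, 6], [3]].
After inserting 5: P = [[1, 2, 4, 5], [3, 6]].

The final insertion tableau P = [[1, 2, 4, 5], [3, 6]] has shape [4, 2].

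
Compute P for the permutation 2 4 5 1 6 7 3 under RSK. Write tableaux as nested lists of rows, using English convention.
P = [[1, 3, 5, 6, 7], [2, 4]]

Insert 2: appended to row 1. P = [[2]].
Insert 4: appended to row 1. P = [[2, 4]].
Insert 5: appended to row 1. P = [[2, 4, 5]].
Insert 1: 1 bumps 2 from row 1; 2 starts row 2. P = [[1, 4, 5], [2]].
Insert 6: appended to row 1. P = [[1, 4, 5, 6], [2]].
Insert 7: appended to row 1. P = [[1, 4, 5, 6, 7], [2]].
Insert 3: 3 bumps 4 from row 1; 4 appends to row 2. P = [[1, 3, 5, 6, 7], [2, 4]].

So P = [[1, 3, 5, 6, 7], [2, 4]].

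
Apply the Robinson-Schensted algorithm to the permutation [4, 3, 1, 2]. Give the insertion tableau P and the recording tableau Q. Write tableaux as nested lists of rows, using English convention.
P = [[1, 2], [3], [4]], Q = [[1, 4], [2], [3]]

Insert each entry of the permutation into P by Schensted row insertion, recording in Q the position of each new cell.

Insert 4: appended to row 1. P = [[4]], Q = [[1]].
Insert 3: 3 bumps 4 from row 1; 4 starts row 2. P = [[3], [4]], Q = [[1], [2]].
Insert 1: 1 bumps 3 from row 1; 3 bumps 4 from row 2; 4 starts row 3. P = [[1], [3], [4]], Q = [[1], [2], [3]].
Insert 2: appended to row 1. P = [[1, 2], [3], [4]], Q = [[1, 4], [2], [3]].

So P = [[1, 2], [3], [4]], Q = [[1, 4], [2], [3]].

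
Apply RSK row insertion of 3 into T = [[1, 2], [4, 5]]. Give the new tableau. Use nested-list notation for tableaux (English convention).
3 is larger than every entry of row 1, so it is appended to row 1. The new tableau is [[1, 2, 3], [4, 5]].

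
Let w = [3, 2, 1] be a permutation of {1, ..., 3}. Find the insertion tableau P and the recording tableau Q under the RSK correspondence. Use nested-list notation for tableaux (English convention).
P = [[1], [2], [3]], Q = [[1], [2], [3]]

Insert each entry of the permutation into P by Schensted row insertion, recording in Q the position of each new cell.

Insert 3: appended to row 1. P = [[3]], Q = [[1]].
Insert 2: 2 bumps 3 from row 1; 3 starts row 2. P = [[2], [3]], Q = [[1], [2]].
Insert 1: 1 bumps 2 from row 1; 2 bumps 3 from row 2; 3 starts row 3. P = [[1], [2], [3]], Q = [[1], [2], [3]].

So P = [[1], [2], [3]], Q = [[1], [2], [3]].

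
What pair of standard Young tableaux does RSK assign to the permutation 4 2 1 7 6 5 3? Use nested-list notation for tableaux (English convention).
Insert each entry of the permutation into P by Schensted row insertion, recording in Q the position of each new cell.

Insert 4: appended to row 1. P = [[4]], Q = [[1]].
Insert 2: 2 bumps 4 from row 1; 4 starts row 2. P = [[2], [4]], Q = [[1], [2]].
Insert 1: 1 bumps 2 from row 1; 2 bumps 4 from row 2; 4 starts row 3. P = [[1], [2], [4]], Q = [[1], [2], [3]].
Insert 7: appended to row 1. P = [[1, 7], [2], [4]], Q = [[1, 4], [2], [3]].
Insert 6: 6 bumps 7 from row 1; 7 appends to row 2. P = [[1, 6], [2, 7], [4]], Q = [[1, 4], [2, 5], [3]].
Insert 5: 5 bumps 6 from row 1; 6 bumps 7 from row 2; 7 appends to row 3. P = [[1, 5], [2, 6], [4, 7]], Q = [[1, 4], [2, 5], [3, 6]].
Insert 3: 3 bumps 5 from row 1; 5 bumps 6 from row 2; 6 bumps 7 from row 3; 7 starts row 4. P = [[1, 3], [2, 5], [4, 6], [7]], Q = [[1, 4], [2, 5], [3, 6], [7]].

So P = [[1, 3], [2, 5], [4, 6], [7]], Q = [[1, 4], [2, 5], [3, 6], [7]].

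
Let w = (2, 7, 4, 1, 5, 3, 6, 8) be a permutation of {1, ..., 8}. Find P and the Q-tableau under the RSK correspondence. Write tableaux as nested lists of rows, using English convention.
P = [[1, 3, 5, 6, 8], [2, 4], [7]], Q = [[1, 2, 5, 7, 8], [3, 6], [4]]

Insert each entry of the permutation into P by Schensted row insertion, recording in Q the position of each new cell.

Insert 2: appended to row 1. P = [[2]], Q = [[1]].
Insert 7: appended to row 1. P = [[2, 7]], Q = [[1, 2]].
Insert 4: 4 bumps 7 from row 1; 7 starts row 2. P = [[2, 4], [7]], Q = [[1, 2], [3]].
Insert 1: 1 bumps 2 from row 1; 2 bumps 7 from row 2; 7 starts row 3. P = [[1, 4], [2], [7]], Q = [[1, 2], [3], [4]].
Insert 5: appended to row 1. P = [[1, 4, 5], [2], [7]], Q = [[1, 2, 5], [3], [4]].
Insert 3: 3 bumps 4 from row 1; 4 appends to row 2. P = [[1, 3, 5], [2, 4], [7]], Q = [[1, 2, 5], [3, 6], [4]].
Insert 6: appended to row 1. P = [[1, 3, 5, 6], [2, 4], [7]], Q = [[1, 2, 5, 7], [3, 6], [4]].
Insert 8: appended to row 1. P = [[1, 3, 5, 6, 8], [2, 4], [7]], Q = [[1, 2, 5, 7, 8], [3, 6], [4]].

So P = [[1, 3, 5, 6, 8], [2, 4], [7]], Q = [[1, 2, 5, 7, 8], [3, 6], [4]].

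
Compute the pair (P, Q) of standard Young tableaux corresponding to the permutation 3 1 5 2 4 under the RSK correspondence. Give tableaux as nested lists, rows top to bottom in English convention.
Insert each entry of the permutation into P by Schensted row insertion, recording in Q the position of each new cell.

After inserting 3: P = [[3]].
After inserting 1: P = [[1], [3]].
After inserting 5: P = [[1, 5], [3]].
After inserting 2: P = [[1, 2], [3, 5]].
After inserting 4: P = [[1, 2, 4], [3, 5]].

So P = [[1, 2, 4], [3, 5]], Q = [[1, 3, 5], [2, 4]].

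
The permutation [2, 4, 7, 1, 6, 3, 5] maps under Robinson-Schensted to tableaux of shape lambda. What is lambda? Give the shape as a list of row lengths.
[3, 3, 1]

Row-insert each entry into an empty tableau.

After inserting 2: P = [[2]].
After inserting 4: P = [[2, 4]].
After inserting 7: P = [[2, 4, 7]].
After inserting 1: P = [[1, 4, 7], [2]].
After inserting 6: P = [[1, 4, 6], [2, 7]].
After inserting 3: P = [[1, 3, 6], [2, 4], [7]].
After inserting 5: P = [[1, 3, 5], [2, 4, 6], [7]].

The final insertion tableau P = [[1, 3, 5], [2, 4, 6], [7]] has shape [3, 3, 1].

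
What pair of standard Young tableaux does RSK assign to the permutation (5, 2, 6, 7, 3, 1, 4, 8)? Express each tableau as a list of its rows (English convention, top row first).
Insert each entry of the permutation into P by Schensted row insertion, recording in Q the position of each new cell.

Insert 5: appended to row 1. P = [[5]], Q = [[1]].
Insert 2: 2 bumps 5 from row 1; 5 starts row 2. P = [[2], [5]], Q = [[1], [2]].
Insert 6: appended to row 1. P = [[2, 6], [5]], Q = [[1, 3], [2]].
Insert 7: appended to row 1. P = [[2, 6, 7], [5]], Q = [[1, 3, 4], [2]].
Insert 3: 3 bumps 6 from row 1; 6 appends to row 2. P = [[2, 3, 7], [5, 6]], Q = [[1, 3, 4], [2, 5]].
Insert 1: 1 bumps 2 from row 1; 2 bumps 5 from row 2; 5 starts row 3. P = [[1, 3, 7], [2, 6], [5]], Q = [[1, 3, 4], [2, 5], [6]].
Insert 4: 4 bumps 7 from row 1; 7 appends to row 2. P = [[1, 3, 4], [2, 6, 7], [5]], Q = [[1, 3, 4], [2, 5, 7], [6]].
Insert 8: appended to row 1. P = [[1, 3, 4, 8], [2, 6, 7], [5]], Q = [[1, 3, 4, 8], [2, 5, 7], [6]].

So P = [[1, 3, 4, 8], [2, 6, 7], [5]], Q = [[1, 3, 4, 8], [2, 5, 7], [6]].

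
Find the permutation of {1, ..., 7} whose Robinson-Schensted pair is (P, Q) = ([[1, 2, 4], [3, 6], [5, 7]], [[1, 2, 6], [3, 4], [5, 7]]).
5 7 1 3 2 6 4

Reverse the RSK construction: for i from n down to 1, find the cell of Q containing i, remove the entry at that cell from P, and reverse-bump it up through P; the value ejected from row 1 is w(i).

Step i=7: Q has 7 at row 3, column 2; remove 7 from row 3 of P and reverse-bump: 7 enters row 2 and ejects 6; 6 enters row 1 and ejects 4. So w(7) = 4. P is now [[1, 2, 6], [3, 7], [5]].
Step i=6: Q has 6 at row 1, column 3; remove that cell from P, ejecting 6. So w(6) = 6. P is now [[1, 2], [3, 7], [5]].
Step i=5: Q has 5 at row 3, column 1; remove 5 from row 3 of P and reverse-bump: 5 enters row 2 and ejects 3; 3 enters row 1 and ejects 2. So w(5) = 2. P is now [[1, 3], [5, 7]].
Step i=4: Q has 4 at row 2, column 2; remove 7 from row 2 of P and reverse-bump: 7 enters row 1 and ejects 3. So w(4) = 3. P is now [[1, 7], [5]].
Step i=3: Q has 3 at row 2, column 1; remove 5 from row 2 of P and reverse-bump: 5 enters row 1 and ejects 1. So w(3) = 1. P is now [[5, 7]].
Step i=2: Q has 2 at row 1, column 2; remove that cell from P, ejecting 7. So w(2) = 7. P is now [[5]].
Step i=1: Q has 1 at row 1, column 1; remove that cell from P, ejecting 5. So w(1) = 5. P is now [].

So w = 5 7 1 3 2 6 4.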